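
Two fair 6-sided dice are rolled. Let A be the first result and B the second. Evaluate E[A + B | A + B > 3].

P(A + B > 3) = 11/12.
Summing (A+B)·P(x,y) over outcomes with A + B > 3 gives 61/9.
E[A + B | A + B > 3] = (61/9) / (11/12) = 244/33.

244/33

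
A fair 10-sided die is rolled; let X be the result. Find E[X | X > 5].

8

Given X > 5, X is equally likely to be any of {6, 7, 8, 9, 10}.
E[X | X > 5] = (6 + 7 + 8 + 9 + 10) / 5 = 8.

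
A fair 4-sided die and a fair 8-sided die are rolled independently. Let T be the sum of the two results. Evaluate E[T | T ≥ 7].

80/9

P(T ≥ 7) = 9/16.
Σ over the event: 7·1/8 + 8·1/8 + 9·1/8 + 10·3/32 + 11·1/16 + 12·1/32 = 5.
E[T | T ≥ 7] = (5) / (9/16) = 80/9.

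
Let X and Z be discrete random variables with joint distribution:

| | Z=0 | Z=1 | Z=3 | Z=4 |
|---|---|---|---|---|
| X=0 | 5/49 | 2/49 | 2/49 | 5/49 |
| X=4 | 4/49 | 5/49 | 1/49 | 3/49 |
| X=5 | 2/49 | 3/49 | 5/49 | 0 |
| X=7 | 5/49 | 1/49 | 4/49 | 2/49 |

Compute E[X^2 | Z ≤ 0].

P(Z ≤ 0) = 16/49.
Σ X^2·P over the event = 0·(5/49) + 16·(4/49) + 25·(2/49) + 49·(5/49) = 359/49.
E[X^2 | Z ≤ 0] = (359/49) / (16/49) = 359/16.

359/16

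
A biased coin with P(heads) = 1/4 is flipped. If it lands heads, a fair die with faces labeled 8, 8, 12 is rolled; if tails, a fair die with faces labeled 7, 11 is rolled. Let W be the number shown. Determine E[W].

109/12

E[W | heads] = (8+8+12)/3 = 28/3.
E[W | tails] = (7+11)/2 = 9.
E[W] = (1/4)·(28/3) + (3/4)·(9) = 109/12.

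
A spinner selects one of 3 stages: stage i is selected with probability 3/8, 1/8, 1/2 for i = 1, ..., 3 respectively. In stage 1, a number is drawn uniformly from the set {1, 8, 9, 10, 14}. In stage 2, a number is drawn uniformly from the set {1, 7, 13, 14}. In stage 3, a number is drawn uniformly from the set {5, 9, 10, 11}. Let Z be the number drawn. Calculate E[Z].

1379/160

E[Z | stage 1] = (1+8+9+10+14)/5 = 42/5.
E[Z | stage 2] = (1+7+13+14)/4 = 35/4.
E[Z | stage 3] = (5+9+10+11)/4 = 35/4.
E[Z] = (3/8)·(42/5) + (1/8)·(35/4) + (1/2)·(35/4) = 1379/160.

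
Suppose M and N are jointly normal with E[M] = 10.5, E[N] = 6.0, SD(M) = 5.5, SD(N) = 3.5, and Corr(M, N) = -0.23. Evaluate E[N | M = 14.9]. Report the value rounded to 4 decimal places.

5.3560

E[N | M=x] = μ_N + ρ(σ_N/σ_M)(x − μ_M) for jointly normal variables.
E[N | M=14.9] = 6.0 + (-0.23)·(3.5/5.5)·(14.9 − (10.5)) = 6.0 + (-0.14636)·(4.4) = 5.3560.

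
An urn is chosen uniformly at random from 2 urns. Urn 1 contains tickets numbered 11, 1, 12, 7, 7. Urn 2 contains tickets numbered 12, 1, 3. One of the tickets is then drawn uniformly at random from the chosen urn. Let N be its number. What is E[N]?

E[N | urn 1] = (11+1+12+7+7)/5 = 38/5.
E[N | urn 2] = (12+1+3)/3 = 16/3.
By the law of total expectation,
E[N] = (1/2)·(38/5) + (1/2)·(16/3) = 97/15.

97/15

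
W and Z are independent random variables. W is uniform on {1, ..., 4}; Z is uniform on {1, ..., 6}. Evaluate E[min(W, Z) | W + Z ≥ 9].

P(W + Z ≥ 9) = 1/8.
Summing min(W,Z)·P(x,y) over outcomes with W + Z ≥ 9 gives 11/24.
E[min(W, Z) | W + Z ≥ 9] = (11/24) / (1/8) = 11/3.

11/3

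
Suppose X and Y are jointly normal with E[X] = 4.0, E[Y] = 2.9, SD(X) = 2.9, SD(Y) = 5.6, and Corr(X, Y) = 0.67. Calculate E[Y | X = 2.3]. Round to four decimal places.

E[Y | X=x] = μ_Y + ρ(σ_Y/σ_X)(x − μ_X) for jointly normal variables.
E[Y | X=2.3] = 2.9 + (0.67)·(5.6/2.9)·(2.3 − (4.0)) = 2.9 + (1.29379)·(-1.7) = 0.7006.

0.7006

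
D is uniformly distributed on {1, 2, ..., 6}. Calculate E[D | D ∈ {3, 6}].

P(D ∈ {3, 6}) = 1/3.
Σ over the event: 3·1/6 + 6·1/6 = 3/2.
E[D | D ∈ {3, 6}] = (3/2) / (1/3) = 9/2.

9/2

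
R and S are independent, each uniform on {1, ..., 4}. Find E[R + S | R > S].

5

Outcomes with R > S: (2,1), (3,1), (3,2), (4,1), (4,2), (4,3), each with probability 1/16.
E[R + S | R > S] = (3 + 4 + 5 + 5 + 6 + 7) / 6 = 5.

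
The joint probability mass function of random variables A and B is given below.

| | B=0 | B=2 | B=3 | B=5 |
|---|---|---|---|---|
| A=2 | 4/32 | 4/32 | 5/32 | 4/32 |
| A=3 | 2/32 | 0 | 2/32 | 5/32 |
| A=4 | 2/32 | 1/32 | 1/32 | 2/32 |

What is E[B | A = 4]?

P(A = 4) = 3/16.
Σ B·P over the event = 0·(2/32) + 2·(1/32) + 3·(1/32) + 5·(2/32) = 15/32.
E[B | A = 4] = (15/32) / (3/16) = 5/2.

5/2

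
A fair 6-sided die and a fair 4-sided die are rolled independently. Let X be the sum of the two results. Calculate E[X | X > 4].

P(X > 4) = 3/4.
Σ over the event: 5·1/6 + 6·1/6 + 7·1/6 + 8·1/8 + 9·1/12 + 10·1/24 = 31/6.
E[X | X > 4] = (31/6) / (3/4) = 62/9.

62/9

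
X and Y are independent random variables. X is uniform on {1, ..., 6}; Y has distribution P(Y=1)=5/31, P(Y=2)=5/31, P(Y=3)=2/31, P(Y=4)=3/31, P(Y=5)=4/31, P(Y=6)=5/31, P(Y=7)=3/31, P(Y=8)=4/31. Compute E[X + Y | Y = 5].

17/2

P(Y = 5) = 4/31.
Summing (X+Y)·P(x,y) over outcomes with Y = 5 gives 34/31.
E[X + Y | Y = 5] = (34/31) / (4/31) = 17/2.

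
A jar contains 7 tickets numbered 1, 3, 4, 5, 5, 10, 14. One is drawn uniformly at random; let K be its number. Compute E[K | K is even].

P(K is even) = 3/7.
Σ over the event: 4·1/7 + 10·1/7 + 14·1/7 = 4.
E[K | K is even] = (4) / (3/7) = 28/3.

28/3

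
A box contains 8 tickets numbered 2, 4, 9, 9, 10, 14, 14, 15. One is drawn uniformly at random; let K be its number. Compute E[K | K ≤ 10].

P(K ≤ 10) = 5/8.
Σ over the event: 2·1/8 + 4·1/8 + 9·1/4 + 10·1/8 = 17/4.
E[K | K ≤ 10] = (17/4) / (5/8) = 34/5.

34/5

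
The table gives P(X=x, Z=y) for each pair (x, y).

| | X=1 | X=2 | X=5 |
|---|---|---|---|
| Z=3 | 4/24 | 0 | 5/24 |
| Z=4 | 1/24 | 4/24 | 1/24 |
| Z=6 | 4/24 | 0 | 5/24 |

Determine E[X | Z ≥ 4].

43/15

P(Z ≥ 4) = 5/8.
Σ X·P over the event = 1·(1/24) + 1·(4/24) + 2·(4/24) + 5·(1/24) + 5·(5/24) = 43/24.
E[X | Z ≥ 4] = (43/24) / (5/8) = 43/15.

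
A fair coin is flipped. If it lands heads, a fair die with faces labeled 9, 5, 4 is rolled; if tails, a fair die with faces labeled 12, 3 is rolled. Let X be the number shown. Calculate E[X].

E[X | heads] = (9+5+4)/3 = 6.
E[X | tails] = (12+3)/2 = 15/2.
By the law of total expectation,
E[X] = (1/2)·(6) + (1/2)·(15/2) = 27/4.

27/4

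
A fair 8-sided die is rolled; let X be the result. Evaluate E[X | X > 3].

6

Given X > 3, X is equally likely to be any of {4, 5, 6, 7, 8}.
E[X | X > 3] = (4 + 5 + 6 + 7 + 8) / 5 = 6.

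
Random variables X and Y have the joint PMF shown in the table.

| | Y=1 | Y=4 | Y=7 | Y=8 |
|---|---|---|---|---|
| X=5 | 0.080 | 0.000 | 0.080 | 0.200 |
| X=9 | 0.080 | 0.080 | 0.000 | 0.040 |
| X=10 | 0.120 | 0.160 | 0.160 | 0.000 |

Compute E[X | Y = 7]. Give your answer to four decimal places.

P(Y = 7) = 0.240.
Σ X·P over the event = 5·(0.080) + 10·(0.160) = 2.000.
E[X | Y = 7] = (2.000) / (0.240) = 8.3333.

8.3333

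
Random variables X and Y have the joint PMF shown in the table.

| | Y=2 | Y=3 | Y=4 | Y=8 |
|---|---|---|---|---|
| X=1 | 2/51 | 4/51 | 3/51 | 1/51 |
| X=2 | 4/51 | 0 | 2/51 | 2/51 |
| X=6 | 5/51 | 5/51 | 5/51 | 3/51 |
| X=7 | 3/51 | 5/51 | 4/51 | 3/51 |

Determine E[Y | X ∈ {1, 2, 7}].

43/11

P(X ∈ {1, 2, 7}) = 11/17.
Summing Y·P(X=x,Y=y) over the conditioning event gives 43/17.
E[Y | X ∈ {1, 2, 7}] = (43/17) / (11/17) = 43/11.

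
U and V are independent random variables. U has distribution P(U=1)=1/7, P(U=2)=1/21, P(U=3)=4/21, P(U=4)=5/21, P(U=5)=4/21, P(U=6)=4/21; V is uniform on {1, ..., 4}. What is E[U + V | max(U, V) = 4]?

P(max(U, V) = 4) = 1/3.
Summing (U+V)·P(x,y) over outcomes with max(U, V) = 4 gives 179/84.
E[U + V | max(U, V) = 4] = (179/84) / (1/3) = 179/28.

179/28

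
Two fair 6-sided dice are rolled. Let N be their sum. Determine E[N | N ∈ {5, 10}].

50/7

P(N ∈ {5, 10}) = 7/36.
Σ over the event: 5·1/9 + 10·1/12 = 25/18.
E[N | N ∈ {5, 10}] = (25/18) / (7/36) = 50/7.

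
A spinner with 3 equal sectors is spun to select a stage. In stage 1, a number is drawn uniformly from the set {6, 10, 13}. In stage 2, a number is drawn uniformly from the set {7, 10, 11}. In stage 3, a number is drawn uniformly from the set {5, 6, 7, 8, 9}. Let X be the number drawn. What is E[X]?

26/3

E[X | stage 1] = (6+10+13)/3 = 29/3.
E[X | stage 2] = (7+10+11)/3 = 28/3.
E[X | stage 3] = (5+6+7+8+9)/5 = 7.
By the law of total expectation,
E[X] = (1/3)·(29/3) + (1/3)·(28/3) + (1/3)·(7) = 26/3.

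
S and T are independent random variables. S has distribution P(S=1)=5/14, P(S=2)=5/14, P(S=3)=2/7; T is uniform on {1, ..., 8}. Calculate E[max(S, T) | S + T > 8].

P(S + T > 8) = 27/112.
Summing max(S,T)·P(x,y) over outcomes with S + T > 8 gives 199/112.
E[max(S, T) | S + T > 8] = (199/112) / (27/112) = 199/27.

199/27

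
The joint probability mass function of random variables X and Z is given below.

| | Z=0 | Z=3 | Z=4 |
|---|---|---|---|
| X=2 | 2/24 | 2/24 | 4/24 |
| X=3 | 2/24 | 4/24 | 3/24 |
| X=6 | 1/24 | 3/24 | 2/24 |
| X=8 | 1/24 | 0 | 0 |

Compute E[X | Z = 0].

4

P(Z = 0) = 1/4.
Σ X·P over the event = 2·(2/24) + 3·(2/24) + 6·(1/24) + 8·(1/24) = 1.
E[X | Z = 0] = (1) / (1/4) = 4.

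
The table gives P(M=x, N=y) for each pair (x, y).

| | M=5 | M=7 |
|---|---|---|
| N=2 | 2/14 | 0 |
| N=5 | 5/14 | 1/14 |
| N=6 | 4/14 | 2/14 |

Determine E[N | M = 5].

P(M = 5) = 11/14.
Summing N·P(M=x,N=y) over the conditioning event gives 53/14.
E[N | M = 5] = (53/14) / (11/14) = 53/11.

53/11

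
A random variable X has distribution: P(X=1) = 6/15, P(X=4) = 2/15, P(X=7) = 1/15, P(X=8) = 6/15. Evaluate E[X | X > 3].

P(X > 3) = 3/5.
Σ over the event: 4·2/15 + 7·1/15 + 8·2/5 = 21/5.
E[X | X > 3] = (21/5) / (3/5) = 7.

7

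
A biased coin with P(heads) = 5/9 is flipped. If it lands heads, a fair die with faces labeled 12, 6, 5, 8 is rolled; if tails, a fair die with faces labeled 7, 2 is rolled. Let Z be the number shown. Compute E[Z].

E[Z | heads] = (12+6+5+8)/4 = 31/4.
E[Z | tails] = (7+2)/2 = 9/2.
E[Z] = (5/9)·(31/4) + (4/9)·(9/2) = 227/36.

227/36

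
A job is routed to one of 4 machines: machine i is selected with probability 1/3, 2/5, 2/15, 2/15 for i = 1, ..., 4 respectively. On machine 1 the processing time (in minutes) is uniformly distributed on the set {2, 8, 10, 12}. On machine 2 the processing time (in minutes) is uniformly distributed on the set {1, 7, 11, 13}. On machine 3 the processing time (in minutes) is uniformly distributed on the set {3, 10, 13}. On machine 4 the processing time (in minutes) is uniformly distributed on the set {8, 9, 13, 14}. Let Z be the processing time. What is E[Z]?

E[Z | machine 1] = (2+8+10+12)/4 = 8.
E[Z | machine 2] = (1+7+11+13)/4 = 8.
E[Z | machine 3] = (3+10+13)/3 = 26/3.
E[Z | machine 4] = (8+9+13+14)/4 = 11.
By the law of total expectation,
E[Z] = (1/3)·(8) + (2/5)·(8) + (2/15)·(26/3) + (2/15)·(11) = 382/45.

382/45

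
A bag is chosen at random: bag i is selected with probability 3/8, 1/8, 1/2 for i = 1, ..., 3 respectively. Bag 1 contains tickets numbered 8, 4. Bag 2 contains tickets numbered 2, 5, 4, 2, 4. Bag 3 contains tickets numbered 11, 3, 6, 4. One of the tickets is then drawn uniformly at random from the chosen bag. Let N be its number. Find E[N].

E[N | bag 1] = (8+4)/2 = 6.
E[N | bag 2] = (2+5+4+2+4)/5 = 17/5.
E[N | bag 3] = (11+3+6+4)/4 = 6.
By the law of total expectation,
E[N] = (3/8)·(6) + (1/8)·(17/5) + (1/2)·(6) = 227/40.

227/40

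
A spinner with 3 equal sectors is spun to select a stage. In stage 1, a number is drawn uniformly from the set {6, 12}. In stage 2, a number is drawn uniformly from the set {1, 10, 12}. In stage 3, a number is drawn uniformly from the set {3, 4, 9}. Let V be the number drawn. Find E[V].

22/3

E[V | stage 1] = (6+12)/2 = 9.
E[V | stage 2] = (1+10+12)/3 = 23/3.
E[V | stage 3] = (3+4+9)/3 = 16/3.
E[V] = (1/3)·(9) + (1/3)·(23/3) + (1/3)·(16/3) = 22/3.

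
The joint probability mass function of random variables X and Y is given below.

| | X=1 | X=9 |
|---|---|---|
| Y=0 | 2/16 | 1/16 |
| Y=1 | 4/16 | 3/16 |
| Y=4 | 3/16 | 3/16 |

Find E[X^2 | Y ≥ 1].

493/13

P(Y ≥ 1) = 13/16.
Σ X^2·P over the event = 1·(4/16) + 1·(3/16) + 81·(3/16) + 81·(3/16) = 493/16.
E[X^2 | Y ≥ 1] = (493/16) / (13/16) = 493/13.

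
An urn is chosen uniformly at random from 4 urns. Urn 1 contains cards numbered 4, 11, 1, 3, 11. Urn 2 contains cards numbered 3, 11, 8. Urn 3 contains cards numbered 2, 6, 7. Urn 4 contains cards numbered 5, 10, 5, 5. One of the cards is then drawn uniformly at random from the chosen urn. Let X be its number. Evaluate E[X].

295/48

E[X | urn 1] = (4+11+1+3+11)/5 = 6.
E[X | urn 2] = (3+11+8)/3 = 22/3.
E[X | urn 3] = (2+6+7)/3 = 5.
E[X | urn 4] = (5+10+5+5)/4 = 25/4.
E[X] = (1/4)·(6) + (1/4)·(22/3) + (1/4)·(5) + (1/4)·(25/4) = 295/48.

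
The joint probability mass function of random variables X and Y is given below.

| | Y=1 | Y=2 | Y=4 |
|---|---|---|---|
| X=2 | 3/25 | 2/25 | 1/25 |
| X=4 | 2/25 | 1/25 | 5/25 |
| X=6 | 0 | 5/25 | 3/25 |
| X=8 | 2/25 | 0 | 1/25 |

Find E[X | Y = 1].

P(Y = 1) = 7/25.
Σ X·P over the event = 2·(3/25) + 4·(2/25) + 8·(2/25) = 6/5.
E[X | Y = 1] = (6/5) / (7/25) = 30/7.

30/7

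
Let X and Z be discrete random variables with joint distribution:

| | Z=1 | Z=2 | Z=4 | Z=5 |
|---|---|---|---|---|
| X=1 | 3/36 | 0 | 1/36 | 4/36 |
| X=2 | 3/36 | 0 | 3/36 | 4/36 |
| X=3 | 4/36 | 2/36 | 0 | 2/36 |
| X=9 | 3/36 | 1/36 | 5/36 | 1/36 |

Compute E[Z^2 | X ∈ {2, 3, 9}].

325/28

P(X ∈ {2, 3, 9}) = 7/9.
Summing Z^2·P(X=x,Z=y) over the conditioning event gives 325/36.
E[Z^2 | X ∈ {2, 3, 9}] = (325/36) / (7/9) = 325/28.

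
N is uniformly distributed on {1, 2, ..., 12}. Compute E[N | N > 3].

8

Given N > 3, N is equally likely to be any of {4, 5, 6, 7, 8, 9, 10, 11, 12}.
E[N | N > 3] = (4 + 5 + 6 + 7 + 8 + 9 + 10 + 11 + 12) / 9 = 8.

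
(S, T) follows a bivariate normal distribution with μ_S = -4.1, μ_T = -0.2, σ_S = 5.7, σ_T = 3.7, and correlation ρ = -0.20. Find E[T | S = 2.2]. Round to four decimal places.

-1.0179

E[T | S=x] = μ_T + ρ(σ_T/σ_S)(x − μ_S) for jointly normal variables.
E[T | S=2.2] = -0.2 + (-0.20)·(3.7/5.7)·(2.2 − (-4.1)) = -0.2 + (-0.12982)·(6.3) = -1.0179.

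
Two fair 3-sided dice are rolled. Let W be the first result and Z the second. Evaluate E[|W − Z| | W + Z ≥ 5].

Outcomes with W + Z ≥ 5: (2,3), (3,2), (3,3), each with probability 1/9.
E[|W − Z| | W + Z ≥ 5] = (1 + 1 + 0) / 3 = 2/3.

2/3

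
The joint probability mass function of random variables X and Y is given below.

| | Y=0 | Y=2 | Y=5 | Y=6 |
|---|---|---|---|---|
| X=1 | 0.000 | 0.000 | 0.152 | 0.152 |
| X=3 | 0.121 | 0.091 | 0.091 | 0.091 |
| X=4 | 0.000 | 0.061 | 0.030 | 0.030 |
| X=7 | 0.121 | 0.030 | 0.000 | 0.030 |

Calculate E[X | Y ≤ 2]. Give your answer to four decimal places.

P(Y ≤ 2) = 0.424.
Σ X·P over the event = 3·(0.121) + 3·(0.091) + 4·(0.061) + 7·(0.121) + 7·(0.030) = 1.937.
E[X | Y ≤ 2] = (1.937) / (0.424) = 4.5684.

4.5684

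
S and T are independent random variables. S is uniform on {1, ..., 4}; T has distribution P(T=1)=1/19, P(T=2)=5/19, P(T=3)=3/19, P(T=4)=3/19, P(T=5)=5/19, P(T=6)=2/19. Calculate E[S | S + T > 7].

P(S + T > 7) = 1/4.
Summing S·P(x,y) over outcomes with S + T > 7 gives 65/76.
E[S | S + T > 7] = (65/76) / (1/4) = 65/19.

65/19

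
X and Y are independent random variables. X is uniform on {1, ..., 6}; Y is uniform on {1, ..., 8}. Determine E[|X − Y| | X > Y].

7/3

P(X > Y) = 5/16.
Summing |X−Y|·P(x,y) over outcomes with X > Y gives 35/48.
E[|X − Y| | X > Y] = (35/48) / (5/16) = 7/3.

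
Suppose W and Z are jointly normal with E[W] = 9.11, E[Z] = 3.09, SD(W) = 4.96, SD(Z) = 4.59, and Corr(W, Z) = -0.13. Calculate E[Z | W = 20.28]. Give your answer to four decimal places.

1.7462

The regression of Z on W has slope ρ·σ_Z/σ_W and passes through (μ_W, μ_Z).
E[Z | W=20.28] = 3.09 + (-0.13)·(4.59/4.96)·(20.28 − (9.11)) = 3.09 + (-0.1203)·(11.17) = 1.7462.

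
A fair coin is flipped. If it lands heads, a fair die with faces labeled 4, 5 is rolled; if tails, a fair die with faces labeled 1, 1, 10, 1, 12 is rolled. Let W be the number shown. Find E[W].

E[W | heads] = (4+5)/2 = 9/2.
E[W | tails] = (1+1+10+1+12)/5 = 5.
By the law of total expectation,
E[W] = (1/2)·(9/2) + (1/2)·(5) = 19/4.

19/4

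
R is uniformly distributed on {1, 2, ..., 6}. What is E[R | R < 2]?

Given R < 2, R is equally likely to be any of {1}.
E[R | R < 2] = (1) / 1 = 1.

1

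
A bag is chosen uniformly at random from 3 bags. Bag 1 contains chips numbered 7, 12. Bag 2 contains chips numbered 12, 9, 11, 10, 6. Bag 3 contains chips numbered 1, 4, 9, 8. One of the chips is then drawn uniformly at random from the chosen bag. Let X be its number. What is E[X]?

E[X | bag 1] = (7+12)/2 = 19/2.
E[X | bag 2] = (12+9+11+10+6)/5 = 48/5.
E[X | bag 3] = (1+4+9+8)/4 = 11/2.
E[X] = (1/3)·(19/2) + (1/3)·(48/5) + (1/3)·(11/2) = 41/5.

41/5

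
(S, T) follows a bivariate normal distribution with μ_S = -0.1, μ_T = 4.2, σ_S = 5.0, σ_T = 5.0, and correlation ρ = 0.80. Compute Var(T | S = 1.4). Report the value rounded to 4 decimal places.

9.0000

The conditional variance in a bivariate normal is σ_T²(1 − ρ²), independent of x.
Var(T | S=1.4) = (5.0)²·(1 − (0.80)²) = 25·0.36 = 9.0000.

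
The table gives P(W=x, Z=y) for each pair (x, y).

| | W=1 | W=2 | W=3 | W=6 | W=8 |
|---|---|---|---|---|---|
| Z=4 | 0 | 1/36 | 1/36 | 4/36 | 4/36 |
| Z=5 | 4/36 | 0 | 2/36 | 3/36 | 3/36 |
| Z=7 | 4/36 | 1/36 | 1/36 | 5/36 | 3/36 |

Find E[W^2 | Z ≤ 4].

P(Z ≤ 4) = 5/18.
Summing W^2·P(W=x,Z=y) over the conditioning event gives 413/36.
E[W^2 | Z ≤ 4] = (413/36) / (5/18) = 413/10.

413/10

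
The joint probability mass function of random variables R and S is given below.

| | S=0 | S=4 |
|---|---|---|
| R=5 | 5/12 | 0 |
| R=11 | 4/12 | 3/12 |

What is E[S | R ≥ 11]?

P(R ≥ 11) = 7/12.
Σ S·P over the event = 0·(4/12) + 4·(3/12) = 1.
E[S | R ≥ 11] = (1) / (7/12) = 12/7.

12/7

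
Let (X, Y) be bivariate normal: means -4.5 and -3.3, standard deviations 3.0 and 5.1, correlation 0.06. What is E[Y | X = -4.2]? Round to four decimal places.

-3.2694

For a bivariate normal, E[Y | X=x] = μ_Y + ρ·(σ_Y/σ_X)·(x − μ_X).
E[Y | X=-4.2] = -3.3 + (0.06)·(5.1/3.0)·(-4.2 − (-4.5)) = -3.3 + (0.102)·(0.3) = -3.2694.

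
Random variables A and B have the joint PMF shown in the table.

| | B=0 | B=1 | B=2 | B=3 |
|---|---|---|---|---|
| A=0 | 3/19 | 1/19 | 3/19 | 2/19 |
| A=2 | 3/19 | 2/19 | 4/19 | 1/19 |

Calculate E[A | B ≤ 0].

P(B ≤ 0) = 6/19.
Σ A·P over the event = 0·(3/19) + 2·(3/19) = 6/19.
E[A | B ≤ 0] = (6/19) / (6/19) = 1.

1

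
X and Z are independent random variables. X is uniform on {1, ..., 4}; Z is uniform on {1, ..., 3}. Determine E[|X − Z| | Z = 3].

Outcomes with Z = 3: (1,3), (2,3), (3,3), (4,3), each with probability 1/12.
E[|X − Z| | Z = 3] = (2 + 1 + 0 + 1) / 4 = 1.

1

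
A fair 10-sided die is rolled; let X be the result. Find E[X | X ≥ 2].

Given X ≥ 2, X is equally likely to be any of {2, 3, 4, 5, 6, 7, 8, 9, 10}.
E[X | X ≥ 2] = (2 + 3 + 4 + 5 + 6 + 7 + 8 + 9 + 10) / 9 = 6.

6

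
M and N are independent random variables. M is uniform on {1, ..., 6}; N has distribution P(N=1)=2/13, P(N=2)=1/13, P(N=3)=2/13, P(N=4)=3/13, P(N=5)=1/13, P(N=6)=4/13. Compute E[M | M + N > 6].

P(M + N > 6) = 17/26.
Summing M·P(x,y) over outcomes with M + N > 6 gives 211/78.
E[M | M + N > 6] = (211/78) / (17/26) = 211/51.

211/51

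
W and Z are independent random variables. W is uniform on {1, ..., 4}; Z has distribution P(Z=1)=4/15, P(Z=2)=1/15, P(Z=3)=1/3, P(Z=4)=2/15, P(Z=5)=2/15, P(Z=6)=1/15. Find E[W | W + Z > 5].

P(W + Z > 5) = 29/60.
Summing W·P(x,y) over outcomes with W + Z > 5 gives 29/20.
E[W | W + Z > 5] = (29/20) / (29/60) = 3.

3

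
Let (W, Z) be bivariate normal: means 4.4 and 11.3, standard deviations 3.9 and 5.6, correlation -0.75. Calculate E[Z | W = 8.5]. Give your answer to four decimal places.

The regression of Z on W has slope ρ·σ_Z/σ_W and passes through (μ_W, μ_Z).
E[Z | W=8.5] = 11.3 + (-0.75)·(5.6/3.9)·(8.5 − (4.4)) = 11.3 + (-1.07692)·(4.1) = 6.8846.

6.8846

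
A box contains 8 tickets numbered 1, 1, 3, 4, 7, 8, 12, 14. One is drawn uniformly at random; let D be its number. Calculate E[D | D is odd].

3

P(D is odd) = 1/2.
Σ over the event: 1·1/4 + 3·1/8 + 7·1/8 = 3/2.
E[D | D is odd] = (3/2) / (1/2) = 3.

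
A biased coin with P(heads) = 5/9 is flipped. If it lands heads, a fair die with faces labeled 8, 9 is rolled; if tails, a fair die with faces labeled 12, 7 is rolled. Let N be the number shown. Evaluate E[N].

E[N | heads] = (8+9)/2 = 17/2.
E[N | tails] = (12+7)/2 = 19/2.
By the law of total expectation,
E[N] = (5/9)·(17/2) + (4/9)·(19/2) = 161/18.

161/18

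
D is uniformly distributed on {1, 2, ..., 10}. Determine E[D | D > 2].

Given D > 2, D is equally likely to be any of {3, 4, 5, 6, 7, 8, 9, 10}.
E[D | D > 2] = (3 + 4 + 5 + 6 + 7 + 8 + 9 + 10) / 8 = 13/2.

13/2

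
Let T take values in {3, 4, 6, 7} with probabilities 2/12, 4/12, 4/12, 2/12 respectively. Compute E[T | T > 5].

P(T > 5) = 1/2.
Σ over the event: 6·1/3 + 7·1/6 = 19/6.
E[T | T > 5] = (19/6) / (1/2) = 19/3.

19/3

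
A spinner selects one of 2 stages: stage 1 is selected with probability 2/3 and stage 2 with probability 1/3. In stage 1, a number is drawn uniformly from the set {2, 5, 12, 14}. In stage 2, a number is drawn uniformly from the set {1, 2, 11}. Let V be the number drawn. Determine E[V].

127/18

E[V | stage 1] = (2+5+12+14)/4 = 33/4.
E[V | stage 2] = (1+2+11)/3 = 14/3.
E[V] = (2/3)·(33/4) + (1/3)·(14/3) = 127/18.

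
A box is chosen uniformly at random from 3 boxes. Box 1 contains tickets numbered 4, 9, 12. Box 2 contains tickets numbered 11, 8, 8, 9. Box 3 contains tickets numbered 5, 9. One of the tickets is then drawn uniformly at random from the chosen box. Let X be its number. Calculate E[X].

73/9

E[X | box 1] = (4+9+12)/3 = 25/3.
E[X | box 2] = (11+8+8+9)/4 = 9.
E[X | box 3] = (5+9)/2 = 7.
By the law of total expectation,
E[X] = (1/3)·(25/3) + (1/3)·(9) + (1/3)·(7) = 73/9.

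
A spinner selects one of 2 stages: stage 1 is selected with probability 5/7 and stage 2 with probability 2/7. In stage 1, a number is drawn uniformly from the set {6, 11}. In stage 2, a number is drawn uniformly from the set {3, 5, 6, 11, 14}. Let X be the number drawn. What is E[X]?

83/10

E[X | stage 1] = (6+11)/2 = 17/2.
E[X | stage 2] = (3+5+6+11+14)/5 = 39/5.
By the law of total expectation,
E[X] = (5/7)·(17/2) + (2/7)·(39/5) = 83/10.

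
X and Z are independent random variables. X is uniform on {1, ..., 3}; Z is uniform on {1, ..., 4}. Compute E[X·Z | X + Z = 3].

Outcomes with X + Z = 3: (1,2), (2,1), each with probability 1/12.
E[X·Z | X + Z = 3] = (2 + 2) / 2 = 2.

2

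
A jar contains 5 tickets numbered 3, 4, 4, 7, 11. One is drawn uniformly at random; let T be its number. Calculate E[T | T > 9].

P(T > 9) = 1/5.
Σ over the event: 11·1/5 = 11/5.
E[T | T > 9] = (11/5) / (1/5) = 11.

11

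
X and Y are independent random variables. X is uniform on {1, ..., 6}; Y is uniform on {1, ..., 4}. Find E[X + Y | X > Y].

47/7

P(X > Y) = 7/12.
Summing (X+Y)·P(x,y) over outcomes with X > Y gives 47/12.
E[X + Y | X > Y] = (47/12) / (7/12) = 47/7.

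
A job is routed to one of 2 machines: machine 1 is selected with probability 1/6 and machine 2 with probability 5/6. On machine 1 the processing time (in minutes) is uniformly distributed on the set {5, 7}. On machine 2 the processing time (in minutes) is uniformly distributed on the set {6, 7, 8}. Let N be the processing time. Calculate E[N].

E[N | machine 1] = (5+7)/2 = 6.
E[N | machine 2] = (6+7+8)/3 = 7.
E[N] = (1/6)·(6) + (5/6)·(7) = 41/6.

41/6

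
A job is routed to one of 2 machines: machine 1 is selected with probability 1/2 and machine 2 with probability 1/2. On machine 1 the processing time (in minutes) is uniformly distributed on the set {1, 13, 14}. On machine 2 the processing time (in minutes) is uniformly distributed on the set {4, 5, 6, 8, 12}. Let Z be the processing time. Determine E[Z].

E[Z | machine 1] = (1+13+14)/3 = 28/3.
E[Z | machine 2] = (4+5+6+8+12)/5 = 7.
E[Z] = (1/2)·(28/3) + (1/2)·(7) = 49/6.

49/6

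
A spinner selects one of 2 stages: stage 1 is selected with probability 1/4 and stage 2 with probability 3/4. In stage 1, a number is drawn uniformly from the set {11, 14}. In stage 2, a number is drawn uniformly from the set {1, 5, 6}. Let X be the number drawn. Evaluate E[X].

E[X | stage 1] = (11+14)/2 = 25/2.
E[X | stage 2] = (1+5+6)/3 = 4.
By the law of total expectation,
E[X] = (1/4)·(25/2) + (3/4)·(4) = 49/8.

49/8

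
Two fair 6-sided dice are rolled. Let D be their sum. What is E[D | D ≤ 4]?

P(D ≤ 4) = 1/6.
Σ over the event: 2·1/36 + 3·1/18 + 4·1/12 = 5/9.
E[D | D ≤ 4] = (5/9) / (1/6) = 10/3.

10/3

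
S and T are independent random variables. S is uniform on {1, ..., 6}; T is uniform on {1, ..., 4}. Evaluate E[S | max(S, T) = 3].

Outcomes with max(S, T) = 3: (1,3), (2,3), (3,1), (3,2), (3,3), each with probability 1/24.
E[S | max(S, T) = 3] = (1 + 2 + 3 + 3 + 3) / 5 = 12/5.

12/5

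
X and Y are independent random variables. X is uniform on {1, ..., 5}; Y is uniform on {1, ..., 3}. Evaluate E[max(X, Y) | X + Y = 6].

4

Outcomes with X + Y = 6: (3,3), (4,2), (5,1), each with probability 1/15.
E[max(X, Y) | X + Y = 6] = (3 + 4 + 5) / 3 = 4.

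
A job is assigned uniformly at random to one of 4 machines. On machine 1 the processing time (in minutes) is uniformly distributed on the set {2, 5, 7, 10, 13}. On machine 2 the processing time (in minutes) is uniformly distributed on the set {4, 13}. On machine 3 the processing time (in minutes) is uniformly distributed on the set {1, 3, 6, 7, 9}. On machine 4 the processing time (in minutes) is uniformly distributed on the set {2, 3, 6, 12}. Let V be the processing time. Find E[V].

537/80

E[V | machine 1] = (2+5+7+10+13)/5 = 37/5.
E[V | machine 2] = (4+13)/2 = 17/2.
E[V | machine 3] = (1+3+6+7+9)/5 = 26/5.
E[V | machine 4] = (2+3+6+12)/4 = 23/4.
E[V] = (1/4)·(37/5) + (1/4)·(17/2) + (1/4)·(26/5) + (1/4)·(23/4) = 537/80.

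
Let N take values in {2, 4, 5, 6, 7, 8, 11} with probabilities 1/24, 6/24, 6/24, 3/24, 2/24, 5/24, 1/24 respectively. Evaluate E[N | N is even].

P(N is even) = 5/8.
Σ over the event: 2·1/24 + 4·1/4 + 6·1/8 + 8·5/24 = 7/2.
E[N | N is even] = (7/2) / (5/8) = 28/5.

28/5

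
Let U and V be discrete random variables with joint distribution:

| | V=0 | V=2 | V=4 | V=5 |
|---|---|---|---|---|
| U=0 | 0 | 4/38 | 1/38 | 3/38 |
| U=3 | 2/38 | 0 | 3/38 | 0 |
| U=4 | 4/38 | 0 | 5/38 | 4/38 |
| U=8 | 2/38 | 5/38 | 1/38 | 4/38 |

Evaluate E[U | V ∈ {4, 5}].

P(V ∈ {4, 5}) = 21/38.
Σ U·P over the event = 0·(1/38) + 0·(3/38) + 3·(3/38) + 4·(5/38) + 4·(4/38) + 8·(1/38) + 8·(4/38) = 85/38.
E[U | V ∈ {4, 5}] = (85/38) / (21/38) = 85/21.

85/21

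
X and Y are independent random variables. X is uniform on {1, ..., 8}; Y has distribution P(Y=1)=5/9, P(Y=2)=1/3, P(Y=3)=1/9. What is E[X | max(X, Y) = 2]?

19/11

P(max(X, Y) = 2) = 11/72.
Summing X·P(x,y) over outcomes with max(X, Y) = 2 gives 19/72.
E[X | max(X, Y) = 2] = (19/72) / (11/72) = 19/11.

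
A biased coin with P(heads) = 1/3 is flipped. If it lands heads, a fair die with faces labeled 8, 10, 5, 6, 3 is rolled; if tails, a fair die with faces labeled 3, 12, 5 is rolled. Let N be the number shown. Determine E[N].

296/45

E[N | heads] = (8+10+5+6+3)/5 = 32/5.
E[N | tails] = (3+12+5)/3 = 20/3.
By the law of total expectation,
E[N] = (1/3)·(32/5) + (2/3)·(20/3) = 296/45.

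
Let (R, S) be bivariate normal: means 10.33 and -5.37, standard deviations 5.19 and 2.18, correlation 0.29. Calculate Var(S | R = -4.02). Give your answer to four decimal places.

For a bivariate normal, Var(S | R=x) = σ_S²(1 − ρ²).
Var(S | R=-4.02) = (2.18)²·(1 − (0.29)²) = 4.7524·0.9159 = 4.3527.

4.3527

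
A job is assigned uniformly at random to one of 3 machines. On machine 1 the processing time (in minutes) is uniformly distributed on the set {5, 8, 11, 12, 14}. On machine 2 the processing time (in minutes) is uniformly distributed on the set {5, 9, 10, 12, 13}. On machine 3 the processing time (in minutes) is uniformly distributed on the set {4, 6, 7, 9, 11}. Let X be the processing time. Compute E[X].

136/15

E[X | machine 1] = (5+8+11+12+14)/5 = 10.
E[X | machine 2] = (5+9+10+12+13)/5 = 49/5.
E[X | machine 3] = (4+6+7+9+11)/5 = 37/5.
By the law of total expectation,
E[X] = (1/3)·(10) + (1/3)·(49/5) + (1/3)·(37/5) = 136/15.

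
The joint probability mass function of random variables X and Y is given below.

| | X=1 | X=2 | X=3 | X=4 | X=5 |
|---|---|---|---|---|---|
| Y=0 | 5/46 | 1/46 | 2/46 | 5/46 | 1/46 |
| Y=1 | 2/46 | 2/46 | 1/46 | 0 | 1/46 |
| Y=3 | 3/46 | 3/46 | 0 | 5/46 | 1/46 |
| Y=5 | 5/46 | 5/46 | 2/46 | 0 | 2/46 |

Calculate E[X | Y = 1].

P(Y = 1) = 3/23.
Σ X·P over the event = 1·(2/46) + 2·(2/46) + 3·(1/46) + 5·(1/46) = 7/23.
E[X | Y = 1] = (7/23) / (3/23) = 7/3.

7/3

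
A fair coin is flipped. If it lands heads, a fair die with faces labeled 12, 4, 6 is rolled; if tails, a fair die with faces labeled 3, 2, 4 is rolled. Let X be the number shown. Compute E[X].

E[X | heads] = (12+4+6)/3 = 22/3.
E[X | tails] = (3+2+4)/3 = 3.
By the law of total expectation,
E[X] = (1/2)·(22/3) + (1/2)·(3) = 31/6.

31/6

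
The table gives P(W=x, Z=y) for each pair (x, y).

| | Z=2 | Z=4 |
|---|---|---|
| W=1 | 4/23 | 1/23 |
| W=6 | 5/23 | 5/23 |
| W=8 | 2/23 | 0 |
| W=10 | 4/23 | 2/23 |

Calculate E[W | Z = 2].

P(Z = 2) = 15/23.
Σ W·P over the event = 1·(4/23) + 6·(5/23) + 8·(2/23) + 10·(4/23) = 90/23.
E[W | Z = 2] = (90/23) / (15/23) = 6.

6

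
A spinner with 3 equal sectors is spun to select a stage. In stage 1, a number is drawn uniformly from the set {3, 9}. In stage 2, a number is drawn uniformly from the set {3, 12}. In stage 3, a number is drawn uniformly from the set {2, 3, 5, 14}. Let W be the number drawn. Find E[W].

13/2

E[W | stage 1] = (3+9)/2 = 6.
E[W | stage 2] = (3+12)/2 = 15/2.
E[W | stage 3] = (2+3+5+14)/4 = 6.
By the law of total expectation,
E[W] = (1/3)·(6) + (1/3)·(15/2) + (1/3)·(6) = 13/2.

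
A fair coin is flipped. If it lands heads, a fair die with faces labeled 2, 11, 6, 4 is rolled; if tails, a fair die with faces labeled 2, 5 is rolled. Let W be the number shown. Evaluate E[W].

E[W | heads] = (2+11+6+4)/4 = 23/4.
E[W | tails] = (2+5)/2 = 7/2.
E[W] = (1/2)·(23/4) + (1/2)·(7/2) = 37/8.

37/8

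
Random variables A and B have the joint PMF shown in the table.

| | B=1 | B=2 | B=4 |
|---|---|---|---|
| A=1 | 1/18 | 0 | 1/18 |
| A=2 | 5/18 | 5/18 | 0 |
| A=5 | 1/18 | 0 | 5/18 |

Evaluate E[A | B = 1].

16/7

P(B = 1) = 7/18.
Summing A·P(A=x,B=y) over the conditioning event gives 8/9.
E[A | B = 1] = (8/9) / (7/18) = 16/7.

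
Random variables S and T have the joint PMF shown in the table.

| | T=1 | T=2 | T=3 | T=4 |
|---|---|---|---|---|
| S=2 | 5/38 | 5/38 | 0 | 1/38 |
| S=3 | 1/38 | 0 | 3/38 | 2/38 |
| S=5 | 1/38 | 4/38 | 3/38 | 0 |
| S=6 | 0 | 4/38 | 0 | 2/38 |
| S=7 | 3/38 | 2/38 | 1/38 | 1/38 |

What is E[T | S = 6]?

P(S = 6) = 3/19.
Σ T·P over the event = 2·(4/38) + 4·(2/38) = 8/19.
E[T | S = 6] = (8/19) / (3/19) = 8/3.

8/3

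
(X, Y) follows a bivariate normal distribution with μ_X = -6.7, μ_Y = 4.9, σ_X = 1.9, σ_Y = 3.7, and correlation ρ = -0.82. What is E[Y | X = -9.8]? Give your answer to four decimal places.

For a bivariate normal, E[Y | X=x] = μ_Y + ρ·(σ_Y/σ_X)·(x − μ_X).
E[Y | X=-9.8] = 4.9 + (-0.82)·(3.7/1.9)·(-9.8 − (-6.7)) = 4.9 + (-1.59684)·(-3.1) = 9.8502.

9.8502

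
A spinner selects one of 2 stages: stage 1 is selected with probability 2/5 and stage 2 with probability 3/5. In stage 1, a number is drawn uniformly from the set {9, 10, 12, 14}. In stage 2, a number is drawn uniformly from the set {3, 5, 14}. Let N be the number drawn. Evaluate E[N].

E[N | stage 1] = (9+10+12+14)/4 = 45/4.
E[N | stage 2] = (3+5+14)/3 = 22/3.
By the law of total expectation,
E[N] = (2/5)·(45/4) + (3/5)·(22/3) = 89/10.

89/10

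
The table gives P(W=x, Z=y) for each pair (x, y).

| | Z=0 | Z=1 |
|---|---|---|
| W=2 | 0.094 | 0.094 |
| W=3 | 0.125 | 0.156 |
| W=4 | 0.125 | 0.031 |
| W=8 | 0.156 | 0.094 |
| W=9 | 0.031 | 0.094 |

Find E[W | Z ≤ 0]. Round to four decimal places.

4.8776

P(Z ≤ 0) = 0.531.
Σ W·P over the event = 2·(0.094) + 3·(0.125) + 4·(0.125) + 8·(0.156) + 9·(0.031) = 2.590.
E[W | Z ≤ 0] = (2.590) / (0.531) = 4.8776.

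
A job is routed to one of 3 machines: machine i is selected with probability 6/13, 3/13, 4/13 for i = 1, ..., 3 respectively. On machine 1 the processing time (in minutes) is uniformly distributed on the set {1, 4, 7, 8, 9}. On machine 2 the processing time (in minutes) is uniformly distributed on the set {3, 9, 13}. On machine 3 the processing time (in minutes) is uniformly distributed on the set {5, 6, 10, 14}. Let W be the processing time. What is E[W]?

474/65

E[W | machine 1] = (1+4+7+8+9)/5 = 29/5.
E[W | machine 2] = (3+9+13)/3 = 25/3.
E[W | machine 3] = (5+6+10+14)/4 = 35/4.
E[W] = (6/13)·(29/5) + (3/13)·(25/3) + (4/13)·(35/4) = 474/65.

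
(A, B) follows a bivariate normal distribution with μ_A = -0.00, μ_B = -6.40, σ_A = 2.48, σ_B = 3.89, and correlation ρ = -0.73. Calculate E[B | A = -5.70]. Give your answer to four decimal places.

For a bivariate normal, E[B | A=x] = μ_B + ρ·(σ_B/σ_A)·(x − μ_A).
E[B | A=-5.70] = -6.40 + (-0.73)·(3.89/2.48)·(-5.70 − (-0.00)) = -6.40 + (-1.14504)·(-5.7) = 0.1267.

0.1267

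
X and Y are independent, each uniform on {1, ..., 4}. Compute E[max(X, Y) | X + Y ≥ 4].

P(X + Y ≥ 4) = 13/16.
Summing max(X,Y)·P(x,y) over outcomes with X + Y ≥ 4 gives 45/16.
E[max(X, Y) | X + Y ≥ 4] = (45/16) / (13/16) = 45/13.

45/13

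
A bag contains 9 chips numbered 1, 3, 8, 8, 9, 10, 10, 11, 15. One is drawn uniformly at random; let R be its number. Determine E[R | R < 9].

P(R < 9) = 4/9.
Σ over the event: 1·1/9 + 3·1/9 + 8·2/9 = 20/9.
E[R | R < 9] = (20/9) / (4/9) = 5.

5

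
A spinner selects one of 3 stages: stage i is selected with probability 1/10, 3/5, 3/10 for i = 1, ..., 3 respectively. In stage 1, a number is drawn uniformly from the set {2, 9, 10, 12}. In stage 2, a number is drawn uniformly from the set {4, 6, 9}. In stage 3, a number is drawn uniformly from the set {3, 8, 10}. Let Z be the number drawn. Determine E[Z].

269/40

E[Z | stage 1] = (2+9+10+12)/4 = 33/4.
E[Z | stage 2] = (4+6+9)/3 = 19/3.
E[Z | stage 3] = (3+8+10)/3 = 7.
E[Z] = (1/10)·(33/4) + (3/5)·(19/3) + (3/10)·(7) = 269/40.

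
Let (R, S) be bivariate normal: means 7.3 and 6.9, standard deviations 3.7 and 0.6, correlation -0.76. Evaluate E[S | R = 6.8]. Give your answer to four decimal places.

For a bivariate normal, E[S | R=x] = μ_S + ρ·(σ_S/σ_R)·(x − μ_R).
E[S | R=6.8] = 6.9 + (-0.76)·(0.6/3.7)·(6.8 − (7.3)) = 6.9 + (-0.12324)·(-0.5) = 6.9616.

6.9616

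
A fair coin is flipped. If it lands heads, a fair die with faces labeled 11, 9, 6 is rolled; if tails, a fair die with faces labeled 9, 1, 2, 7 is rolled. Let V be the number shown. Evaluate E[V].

E[V | heads] = (11+9+6)/3 = 26/3.
E[V | tails] = (9+1+2+7)/4 = 19/4.
By the law of total expectation,
E[V] = (1/2)·(26/3) + (1/2)·(19/4) = 161/24.

161/24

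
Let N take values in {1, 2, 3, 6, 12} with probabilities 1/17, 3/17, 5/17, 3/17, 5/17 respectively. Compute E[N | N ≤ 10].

P(N ≤ 10) = 12/17.
Σ over the event: 1·1/17 + 2·3/17 + 3·5/17 + 6·3/17 = 40/17.
E[N | N ≤ 10] = (40/17) / (12/17) = 10/3.

10/3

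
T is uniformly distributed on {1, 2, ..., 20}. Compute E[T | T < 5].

5/2

Given T < 5, T is equally likely to be any of {1, 2, 3, 4}.
E[T | T < 5] = (1 + 2 + 3 + 4) / 4 = 5/2.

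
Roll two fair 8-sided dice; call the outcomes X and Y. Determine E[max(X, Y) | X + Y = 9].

Outcomes with X + Y = 9: (1,8), (2,7), (3,6), (4,5), (5,4), (6,3), (7,2), (8,1), each with probability 1/64.
E[max(X, Y) | X + Y = 9] = (8 + 7 + 6 + 5 + 5 + 6 + 7 + 8) / 8 = 13/2.

13/2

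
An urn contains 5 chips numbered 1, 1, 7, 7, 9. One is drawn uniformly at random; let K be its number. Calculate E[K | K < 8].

P(K < 8) = 4/5.
Σ over the event: 1·2/5 + 7·2/5 = 16/5.
E[K | K < 8] = (16/5) / (4/5) = 4.

4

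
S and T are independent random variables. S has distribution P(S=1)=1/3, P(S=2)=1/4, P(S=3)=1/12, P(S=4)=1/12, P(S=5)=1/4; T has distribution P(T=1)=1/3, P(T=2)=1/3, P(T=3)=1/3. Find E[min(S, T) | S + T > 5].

13/6

P(S + T > 5) = 1/3.
Summing min(S,T)·P(x,y) over outcomes with S + T > 5 gives 13/18.
E[min(S, T) | S + T > 5] = (13/18) / (1/3) = 13/6.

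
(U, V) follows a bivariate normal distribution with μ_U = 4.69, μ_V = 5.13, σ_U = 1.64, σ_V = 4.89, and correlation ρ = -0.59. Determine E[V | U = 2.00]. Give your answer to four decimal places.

The regression of V on U has slope ρ·σ_V/σ_U and passes through (μ_U, μ_V).
E[V | U=2.00] = 5.13 + (-0.59)·(4.89/1.64)·(2.00 − (4.69)) = 5.13 + (-1.75921)·(-2.69) = 9.8623.

9.8623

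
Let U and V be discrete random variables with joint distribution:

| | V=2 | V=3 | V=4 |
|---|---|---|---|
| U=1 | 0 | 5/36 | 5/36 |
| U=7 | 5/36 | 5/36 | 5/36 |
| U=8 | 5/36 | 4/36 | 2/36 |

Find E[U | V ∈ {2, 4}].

131/22

P(V ∈ {2, 4}) = 11/18.
Σ U·P over the event = 1·(5/36) + 7·(5/36) + 7·(5/36) + 8·(5/36) + 8·(2/36) = 131/36.
E[U | V ∈ {2, 4}] = (131/36) / (11/18) = 131/22.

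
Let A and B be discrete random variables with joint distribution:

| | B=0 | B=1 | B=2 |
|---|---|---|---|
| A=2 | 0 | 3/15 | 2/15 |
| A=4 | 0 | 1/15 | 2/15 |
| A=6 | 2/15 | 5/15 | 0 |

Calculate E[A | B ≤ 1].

P(B ≤ 1) = 11/15.
Σ A·P over the event = 2·(3/15) + 4·(1/15) + 6·(2/15) + 6·(5/15) = 52/15.
E[A | B ≤ 1] = (52/15) / (11/15) = 52/11.

52/11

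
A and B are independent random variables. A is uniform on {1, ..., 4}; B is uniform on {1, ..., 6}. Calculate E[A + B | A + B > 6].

P(A + B > 6) = 5/12.
Summing (A+B)·P(x,y) over outcomes with A + B > 6 gives 10/3.
E[A + B | A + B > 6] = (10/3) / (5/12) = 8.

8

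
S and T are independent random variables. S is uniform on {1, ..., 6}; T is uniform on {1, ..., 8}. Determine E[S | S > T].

14/3

P(S > T) = 5/16.
Summing S·P(x,y) over outcomes with S > T gives 35/24.
E[S | S > T] = (35/24) / (5/16) = 14/3.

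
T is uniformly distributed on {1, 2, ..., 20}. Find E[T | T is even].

Given T is even, T is equally likely to be any of {2, 4, 6, 8, 10, 12, 14, 16, 18, 20}.
E[T | T is even] = (2 + 4 + 6 + 8 + 10 + 12 + 14 + 16 + 18 + 20) / 10 = 11.

11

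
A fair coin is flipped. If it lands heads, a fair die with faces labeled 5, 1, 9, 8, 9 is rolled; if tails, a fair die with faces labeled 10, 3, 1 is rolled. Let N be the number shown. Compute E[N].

E[N | heads] = (5+1+9+8+9)/5 = 32/5.
E[N | tails] = (10+3+1)/3 = 14/3.
E[N] = (1/2)·(32/5) + (1/2)·(14/3) = 83/15.

83/15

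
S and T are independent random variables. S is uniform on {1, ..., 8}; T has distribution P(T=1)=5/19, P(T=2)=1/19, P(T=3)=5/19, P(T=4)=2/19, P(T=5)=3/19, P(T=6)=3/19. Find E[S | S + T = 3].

11/6

P(S + T = 3) = 3/76.
Summing S·P(x,y) over outcomes with S + T = 3 gives 11/152.
E[S | S + T = 3] = (11/152) / (3/76) = 11/6.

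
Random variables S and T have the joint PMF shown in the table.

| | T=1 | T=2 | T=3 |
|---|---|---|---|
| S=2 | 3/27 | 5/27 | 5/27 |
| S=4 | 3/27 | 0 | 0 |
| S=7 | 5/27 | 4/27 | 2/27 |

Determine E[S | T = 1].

P(T = 1) = 11/27.
Σ S·P over the event = 2·(3/27) + 4·(3/27) + 7·(5/27) = 53/27.
E[S | T = 1] = (53/27) / (11/27) = 53/11.

53/11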